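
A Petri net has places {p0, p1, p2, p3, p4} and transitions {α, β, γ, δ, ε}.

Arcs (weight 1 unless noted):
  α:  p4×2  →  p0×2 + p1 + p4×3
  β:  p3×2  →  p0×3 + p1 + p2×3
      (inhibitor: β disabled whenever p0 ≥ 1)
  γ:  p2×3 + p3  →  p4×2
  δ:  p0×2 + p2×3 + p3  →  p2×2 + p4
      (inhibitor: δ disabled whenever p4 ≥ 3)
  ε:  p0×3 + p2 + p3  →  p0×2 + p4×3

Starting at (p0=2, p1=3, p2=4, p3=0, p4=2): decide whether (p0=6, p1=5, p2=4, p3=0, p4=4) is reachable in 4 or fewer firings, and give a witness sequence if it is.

YES — reachable via ⟨α, α⟩ (2 firings)

step 1: fire α:  (p0=2, p1=3, p2=4, p3=0, p4=2) → (p0=4, p1=4, p2=4, p3=0, p4=3)
step 2: fire α:  (p0=4, p1=4, p2=4, p3=0, p4=3) → (p0=6, p1=5, p2=4, p3=0, p4=4)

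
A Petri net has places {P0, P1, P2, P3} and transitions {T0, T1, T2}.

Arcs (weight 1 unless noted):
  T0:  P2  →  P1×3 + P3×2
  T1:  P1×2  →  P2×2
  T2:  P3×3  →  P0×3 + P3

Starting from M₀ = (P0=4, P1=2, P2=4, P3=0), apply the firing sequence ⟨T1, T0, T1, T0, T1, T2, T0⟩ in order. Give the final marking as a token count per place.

step 1: fire T1:  (P0=4, P1=2, P2=4, P3=0) → (P0=4, P1=0, P2=6, P3=0)
step 2: fire T0:  (P0=4, P1=0, P2=6, P3=0) → (P0=4, P1=3, P2=5, P3=2)
step 3: fire T1:  (P0=4, P1=3, P2=5, P3=2) → (P0=4, P1=1, P2=7, P3=2)
step 4: fire T0:  (P0=4, P1=1, P2=7, P3=2) → (P0=4, P1=4, P2=6, P3=4)
step 5: fire T1:  (P0=4, P1=4, P2=6, P3=4) → (P0=4, P1=2, P2=8, P3=4)
step 6: fire T2:  (P0=4, P1=2, P2=8, P3=4) → (P0=7, P1=2, P2=8, P3=2)
step 7: fire T0:  (P0=7, P1=2, P2=8, P3=2) → (P0=7, P1=5, P2=7, P3=4)

(P0=7, P1=5, P2=7, P3=4)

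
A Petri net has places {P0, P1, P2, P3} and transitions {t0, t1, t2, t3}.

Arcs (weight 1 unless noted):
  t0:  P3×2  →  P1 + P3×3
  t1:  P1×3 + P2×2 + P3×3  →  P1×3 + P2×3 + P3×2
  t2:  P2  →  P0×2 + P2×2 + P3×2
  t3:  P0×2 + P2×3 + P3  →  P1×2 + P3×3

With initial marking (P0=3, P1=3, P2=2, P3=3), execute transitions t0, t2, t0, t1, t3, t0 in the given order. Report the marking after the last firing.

step 1: fire t0:  (P0=3, P1=3, P2=2, P3=3) → (P0=3, P1=4, P2=2, P3=4)
step 2: fire t2:  (P0=3, P1=4, P2=2, P3=4) → (P0=5, P1=4, P2=3, P3=6)
step 3: fire t0:  (P0=5, P1=4, P2=3, P3=6) → (P0=5, P1=5, P2=3, P3=7)
step 4: fire t1:  (P0=5, P1=5, P2=3, P3=7) → (P0=5, P1=5, P2=4, P3=6)
step 5: fire t3:  (P0=5, P1=5, P2=4, P3=6) → (P0=3, P1=7, P2=1, P3=8)
step 6: fire t0:  (P0=3, P1=7, P2=1, P3=8) → (P0=3, P1=8, P2=1, P3=9)

(P0=3, P1=8, P2=1, P3=9)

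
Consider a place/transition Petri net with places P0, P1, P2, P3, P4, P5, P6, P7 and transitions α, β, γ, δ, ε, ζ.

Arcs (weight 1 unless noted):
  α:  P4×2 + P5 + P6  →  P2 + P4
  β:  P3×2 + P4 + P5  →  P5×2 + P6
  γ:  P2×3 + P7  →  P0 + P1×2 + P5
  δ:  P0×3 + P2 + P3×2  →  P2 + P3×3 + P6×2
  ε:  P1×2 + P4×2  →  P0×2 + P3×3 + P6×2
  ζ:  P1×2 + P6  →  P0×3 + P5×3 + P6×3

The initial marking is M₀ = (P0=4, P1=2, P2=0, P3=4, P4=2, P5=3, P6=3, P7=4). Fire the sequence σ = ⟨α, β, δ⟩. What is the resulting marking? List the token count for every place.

step 1: fire α:  (P0=4, P1=2, P2=0, P3=4, P4=2, P5=3, P6=3, P7=4) → (P0=4, P1=2, P2=1, P3=4, P4=1, P5=2, P6=2, P7=4)
step 2: fire β:  (P0=4, P1=2, P2=1, P3=4, P4=1, P5=2, P6=2, P7=4) → (P0=4, P1=2, P2=1, P3=2, P4=0, P5=3, P6=3, P7=4)
step 3: fire δ:  (P0=4, P1=2, P2=1, P3=2, P4=0, P5=3, P6=3, P7=4) → (P0=1, P1=2, P2=1, P3=3, P4=0, P5=3, P6=5, P7=4)

(P0=1, P1=2, P2=1, P3=3, P4=0, P5=3, P6=5, P7=4)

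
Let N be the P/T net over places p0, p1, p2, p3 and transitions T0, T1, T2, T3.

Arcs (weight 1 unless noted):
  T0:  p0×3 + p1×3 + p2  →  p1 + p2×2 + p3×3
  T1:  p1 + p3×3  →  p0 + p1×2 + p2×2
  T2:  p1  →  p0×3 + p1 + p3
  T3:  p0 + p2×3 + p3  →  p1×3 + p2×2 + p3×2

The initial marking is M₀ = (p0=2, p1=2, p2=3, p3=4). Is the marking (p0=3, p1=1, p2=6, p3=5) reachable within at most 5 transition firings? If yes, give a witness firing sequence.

step 1: fire T1:  (p0=2, p1=2, p2=3, p3=4) → (p0=3, p1=3, p2=5, p3=1)
step 2: fire T0:  (p0=3, p1=3, p2=5, p3=1) → (p0=0, p1=1, p2=6, p3=4)
step 3: fire T2:  (p0=0, p1=1, p2=6, p3=4) → (p0=3, p1=1, p2=6, p3=5)

YES — reachable via ⟨T1, T0, T2⟩ (3 firings)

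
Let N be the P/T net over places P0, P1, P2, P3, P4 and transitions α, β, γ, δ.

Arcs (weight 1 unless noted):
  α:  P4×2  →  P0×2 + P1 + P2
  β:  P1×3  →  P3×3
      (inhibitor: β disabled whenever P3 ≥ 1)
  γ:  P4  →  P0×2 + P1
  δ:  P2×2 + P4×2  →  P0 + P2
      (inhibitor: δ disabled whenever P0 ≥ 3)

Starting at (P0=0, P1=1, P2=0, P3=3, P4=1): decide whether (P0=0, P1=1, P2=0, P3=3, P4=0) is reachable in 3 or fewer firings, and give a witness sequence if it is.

depth 0: 1 marking
depth 1: 2 markings reached so far
depth 2: 2 markings reached so far
(frontier empty at depth 2; search complete)
target is not among the 2 markings reachable within 3 steps

NO — not reachable within 3 firings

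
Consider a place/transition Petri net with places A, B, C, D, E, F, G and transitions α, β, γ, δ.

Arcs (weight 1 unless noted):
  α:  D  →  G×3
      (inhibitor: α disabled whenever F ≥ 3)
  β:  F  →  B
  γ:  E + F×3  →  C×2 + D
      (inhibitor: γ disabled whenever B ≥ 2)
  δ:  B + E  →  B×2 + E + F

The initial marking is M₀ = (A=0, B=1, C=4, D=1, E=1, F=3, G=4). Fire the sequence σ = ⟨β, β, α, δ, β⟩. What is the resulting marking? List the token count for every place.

step 1: fire β:  (A=0, B=1, C=4, D=1, E=1, F=3, G=4) → (A=0, B=2, C=4, D=1, E=1, F=2, G=4)
step 2: fire β:  (A=0, B=2, C=4, D=1, E=1, F=2, G=4) → (A=0, B=3, C=4, D=1, E=1, F=1, G=4)
step 3: fire α:  (A=0, B=3, C=4, D=1, E=1, F=1, G=4) → (A=0, B=3, C=4, D=0, E=1, F=1, G=7)
step 4: fire δ:  (A=0, B=3, C=4, D=0, E=1, F=1, G=7) → (A=0, B=4, C=4, D=0, E=1, F=2, G=7)
step 5: fire β:  (A=0, B=4, C=4, D=0, E=1, F=2, G=7) → (A=0, B=5, C=4, D=0, E=1, F=1, G=7)

(A=0, B=5, C=4, D=0, E=1, F=1, G=7)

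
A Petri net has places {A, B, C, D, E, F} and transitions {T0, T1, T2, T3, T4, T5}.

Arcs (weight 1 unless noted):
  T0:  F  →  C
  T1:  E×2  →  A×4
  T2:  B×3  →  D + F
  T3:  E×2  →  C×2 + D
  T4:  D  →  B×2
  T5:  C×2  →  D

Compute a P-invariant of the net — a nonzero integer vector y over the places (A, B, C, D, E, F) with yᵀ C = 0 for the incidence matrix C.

Incidence matrix C (rows=places, cols=transitions):
       T0   T1   T2   T3   T4   T5
    A   0    4    0    0    0    0
    B   0    0   -3    0    2    0
    C   1    0    0    2    0   -2
    D   0    0    1    1   -1    1
    E   0   -2    0   -2    0    0
    F  -1    0    1    0    0    0

Candidate y = [1, 1, 1, 2, 2, 1]; check y·C column-wise:
  col T0: 1·0 + 1·0 + 1·1 + 2·0 + 2·0 + 1·-1 = 0
  col T1: 1·4 + 1·0 + 1·0 + 2·0 + 2·-2 + 1·0 = 0
  col T2: 1·0 + 1·-3 + 1·0 + 2·1 + 2·0 + 1·1 = 0
  col T3: 1·0 + 1·0 + 1·2 + 2·1 + 2·-2 + 1·0 = 0
  col T4: 1·0 + 1·2 + 1·0 + 2·-1 + 2·0 + 1·0 = 0
  col T5: 1·0 + 1·0 + 1·-2 + 2·1 + 2·0 + 1·0 = 0

y = (A:1, B:1, C:1, D:2, E:2, F:1)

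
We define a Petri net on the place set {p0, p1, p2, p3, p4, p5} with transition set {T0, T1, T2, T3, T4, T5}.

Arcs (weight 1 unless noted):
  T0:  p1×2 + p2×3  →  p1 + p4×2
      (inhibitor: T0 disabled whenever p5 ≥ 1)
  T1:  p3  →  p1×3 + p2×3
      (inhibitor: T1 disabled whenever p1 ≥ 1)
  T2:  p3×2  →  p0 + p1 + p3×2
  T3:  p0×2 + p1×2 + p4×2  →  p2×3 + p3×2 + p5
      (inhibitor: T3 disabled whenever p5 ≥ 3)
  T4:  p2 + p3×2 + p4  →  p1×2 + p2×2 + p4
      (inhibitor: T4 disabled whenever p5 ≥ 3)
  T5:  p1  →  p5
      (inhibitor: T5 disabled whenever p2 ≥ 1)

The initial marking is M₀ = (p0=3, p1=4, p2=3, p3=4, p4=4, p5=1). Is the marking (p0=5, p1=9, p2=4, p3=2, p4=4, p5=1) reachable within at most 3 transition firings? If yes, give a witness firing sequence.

NO — not reachable within 3 firings

depth 0: 1 marking
depth 1: 4 markings reached so far
depth 2: 9 markings reached so far
depth 3: 16 markings reached so far
target is not among the 16 markings reachable within 3 steps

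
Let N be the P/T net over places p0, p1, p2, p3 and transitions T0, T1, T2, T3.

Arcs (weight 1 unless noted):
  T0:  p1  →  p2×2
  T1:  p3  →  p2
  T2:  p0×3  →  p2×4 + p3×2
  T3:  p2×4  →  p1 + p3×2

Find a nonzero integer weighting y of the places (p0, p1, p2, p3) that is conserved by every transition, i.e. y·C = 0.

Incidence matrix C (rows=places, cols=transitions):
       T0   T1   T2   T3
   p0   0    0   -3    0
   p1  -1    0    0    1
   p2   2    1    4   -4
   p3   0   -1    2    2

Candidate y = [2, 2, 1, 1]; check y·C column-wise:
  col T0: 2·0 + 2·-1 + 1·2 + 1·0 = 0
  col T1: 2·0 + 2·0 + 1·1 + 1·-1 = 0
  col T2: 2·-3 + 2·0 + 1·4 + 1·2 = 0
  col T3: 2·0 + 2·1 + 1·-4 + 1·2 = 0

y = (p0:2, p1:2, p2:1, p3:1)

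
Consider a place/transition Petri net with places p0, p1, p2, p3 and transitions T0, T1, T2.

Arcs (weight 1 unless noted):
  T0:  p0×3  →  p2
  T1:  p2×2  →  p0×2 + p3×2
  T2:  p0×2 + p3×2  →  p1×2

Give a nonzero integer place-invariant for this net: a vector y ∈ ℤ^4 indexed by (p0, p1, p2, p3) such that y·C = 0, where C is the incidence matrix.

y = (p0:1, p1:3, p2:3, p3:2)

Incidence matrix C (rows=places, cols=transitions):
       T0   T1   T2
   p0  -3    2   -2
   p1   0    0    2
   p2   1   -2    0
   p3   0    2   -2

Candidate y = [1, 3, 3, 2]; check y·C column-wise:
  col T0: 1·-3 + 3·0 + 3·1 + 2·0 = 0
  col T1: 1·2 + 3·0 + 3·-2 + 2·2 = 0
  col T2: 1·-2 + 3·2 + 3·0 + 2·-2 = 0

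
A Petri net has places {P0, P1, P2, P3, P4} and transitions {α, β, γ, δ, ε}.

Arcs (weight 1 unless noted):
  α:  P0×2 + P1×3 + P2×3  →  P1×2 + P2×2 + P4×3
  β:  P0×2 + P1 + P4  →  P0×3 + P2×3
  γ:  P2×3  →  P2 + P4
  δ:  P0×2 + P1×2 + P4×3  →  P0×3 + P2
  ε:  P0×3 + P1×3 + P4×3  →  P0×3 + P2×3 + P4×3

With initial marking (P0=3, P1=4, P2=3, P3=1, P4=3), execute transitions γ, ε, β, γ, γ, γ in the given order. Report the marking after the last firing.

step 1: fire γ:  (P0=3, P1=4, P2=3, P3=1, P4=3) → (P0=3, P1=4, P2=1, P3=1, P4=4)
step 2: fire ε:  (P0=3, P1=4, P2=1, P3=1, P4=4) → (P0=3, P1=1, P2=4, P3=1, P4=4)
step 3: fire β:  (P0=3, P1=1, P2=4, P3=1, P4=4) → (P0=4, P1=0, P2=7, P3=1, P4=3)
step 4: fire γ:  (P0=4, P1=0, P2=7, P3=1, P4=3) → (P0=4, P1=0, P2=5, P3=1, P4=4)
step 5: fire γ:  (P0=4, P1=0, P2=5, P3=1, P4=4) → (P0=4, P1=0, P2=3, P3=1, P4=5)
step 6: fire γ:  (P0=4, P1=0, P2=3, P3=1, P4=5) → (P0=4, P1=0, P2=1, P3=1, P4=6)

(P0=4, P1=0, P2=1, P3=1, P4=6)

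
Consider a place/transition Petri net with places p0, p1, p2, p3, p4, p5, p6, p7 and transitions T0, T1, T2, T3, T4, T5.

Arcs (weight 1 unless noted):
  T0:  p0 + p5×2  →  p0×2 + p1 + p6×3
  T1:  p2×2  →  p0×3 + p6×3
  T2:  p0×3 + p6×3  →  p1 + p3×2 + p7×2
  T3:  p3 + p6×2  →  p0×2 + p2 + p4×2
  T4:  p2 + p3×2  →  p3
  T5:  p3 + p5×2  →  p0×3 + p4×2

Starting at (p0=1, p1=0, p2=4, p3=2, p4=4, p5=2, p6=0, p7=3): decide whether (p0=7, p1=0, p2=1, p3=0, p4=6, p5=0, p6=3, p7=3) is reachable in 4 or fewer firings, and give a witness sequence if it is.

YES — reachable via ⟨T1, T4, T5⟩ (3 firings)

step 1: fire T1:  (p0=1, p1=0, p2=4, p3=2, p4=4, p5=2, p6=0, p7=3) → (p0=4, p1=0, p2=2, p3=2, p4=4, p5=2, p6=3, p7=3)
step 2: fire T4:  (p0=4, p1=0, p2=2, p3=2, p4=4, p5=2, p6=3, p7=3) → (p0=4, p1=0, p2=1, p3=1, p4=4, p5=2, p6=3, p7=3)
step 3: fire T5:  (p0=4, p1=0, p2=1, p3=1, p4=4, p5=2, p6=3, p7=3) → (p0=7, p1=0, p2=1, p3=0, p4=6, p5=0, p6=3, p7=3)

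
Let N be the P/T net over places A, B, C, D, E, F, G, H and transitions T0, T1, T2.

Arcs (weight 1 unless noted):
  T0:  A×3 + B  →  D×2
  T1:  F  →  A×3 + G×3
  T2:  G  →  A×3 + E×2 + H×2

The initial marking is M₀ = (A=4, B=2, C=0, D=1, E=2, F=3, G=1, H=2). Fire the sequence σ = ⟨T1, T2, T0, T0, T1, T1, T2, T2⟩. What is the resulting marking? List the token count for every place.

(A=16, B=0, C=0, D=5, E=8, F=0, G=7, H=8)

step 1: fire T1:  (A=4, B=2, C=0, D=1, E=2, F=3, G=1, H=2) → (A=7, B=2, C=0, D=1, E=2, F=2, G=4, H=2)
step 2: fire T2:  (A=7, B=2, C=0, D=1, E=2, F=2, G=4, H=2) → (A=10, B=2, C=0, D=1, E=4, F=2, G=3, H=4)
step 3: fire T0:  (A=10, B=2, C=0, D=1, E=4, F=2, G=3, H=4) → (A=7, B=1, C=0, D=3, E=4, F=2, G=3, H=4)
step 4: fire T0:  (A=7, B=1, C=0, D=3, E=4, F=2, G=3, H=4) → (A=4, B=0, C=0, D=5, E=4, F=2, G=3, H=4)
step 5: fire T1:  (A=4, B=0, C=0, D=5, E=4, F=2, G=3, H=4) → (A=7, B=0, C=0, D=5, E=4, F=1, G=6, H=4)
step 6: fire T1:  (A=7, B=0, C=0, D=5, E=4, F=1, G=6, H=4) → (A=10, B=0, C=0, D=5, E=4, F=0, G=9, H=4)
step 7: fire T2:  (A=10, B=0, C=0, D=5, E=4, F=0, G=9, H=4) → (A=13, B=0, C=0, D=5, E=6, F=0, G=8, H=6)
step 8: fire T2:  (A=13, B=0, C=0, D=5, E=6, F=0, G=8, H=6) → (A=16, B=0, C=0, D=5, E=8, F=0, G=7, H=8)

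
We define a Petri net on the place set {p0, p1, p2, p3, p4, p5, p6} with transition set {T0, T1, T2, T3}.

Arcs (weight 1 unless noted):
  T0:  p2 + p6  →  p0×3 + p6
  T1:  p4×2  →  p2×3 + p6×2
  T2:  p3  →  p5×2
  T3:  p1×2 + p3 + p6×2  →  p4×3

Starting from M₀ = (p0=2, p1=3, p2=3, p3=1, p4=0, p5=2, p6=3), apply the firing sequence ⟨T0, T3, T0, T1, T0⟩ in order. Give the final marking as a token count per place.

(p0=11, p1=1, p2=3, p3=0, p4=1, p5=2, p6=3)

step 1: fire T0:  (p0=2, p1=3, p2=3, p3=1, p4=0, p5=2, p6=3) → (p0=5, p1=3, p2=2, p3=1, p4=0, p5=2, p6=3)
step 2: fire T3:  (p0=5, p1=3, p2=2, p3=1, p4=0, p5=2, p6=3) → (p0=5, p1=1, p2=2, p3=0, p4=3, p5=2, p6=1)
step 3: fire T0:  (p0=5, p1=1, p2=2, p3=0, p4=3, p5=2, p6=1) → (p0=8, p1=1, p2=1, p3=0, p4=3, p5=2, p6=1)
step 4: fire T1:  (p0=8, p1=1, p2=1, p3=0, p4=3, p5=2, p6=1) → (p0=8, p1=1, p2=4, p3=0, p4=1, p5=2, p6=3)
step 5: fire T0:  (p0=8, p1=1, p2=4, p3=0, p4=1, p5=2, p6=3) → (p0=11, p1=1, p2=3, p3=0, p4=1, p5=2, p6=3)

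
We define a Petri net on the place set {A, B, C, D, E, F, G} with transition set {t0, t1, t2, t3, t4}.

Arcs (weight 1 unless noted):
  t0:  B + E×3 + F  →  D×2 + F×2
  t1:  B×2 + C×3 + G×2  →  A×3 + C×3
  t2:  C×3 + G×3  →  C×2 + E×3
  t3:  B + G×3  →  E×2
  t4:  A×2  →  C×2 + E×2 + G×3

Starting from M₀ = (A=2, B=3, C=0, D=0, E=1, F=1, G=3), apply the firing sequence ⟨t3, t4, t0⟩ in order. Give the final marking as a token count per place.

step 1: fire t3:  (A=2, B=3, C=0, D=0, E=1, F=1, G=3) → (A=2, B=2, C=0, D=0, E=3, F=1, G=0)
step 2: fire t4:  (A=2, B=2, C=0, D=0, E=3, F=1, G=0) → (A=0, B=2, C=2, D=0, E=5, F=1, G=3)
step 3: fire t0:  (A=0, B=2, C=2, D=0, E=5, F=1, G=3) → (A=0, B=1, C=2, D=2, E=2, F=2, G=3)

(A=0, B=1, C=2, D=2, E=2, F=2, G=3)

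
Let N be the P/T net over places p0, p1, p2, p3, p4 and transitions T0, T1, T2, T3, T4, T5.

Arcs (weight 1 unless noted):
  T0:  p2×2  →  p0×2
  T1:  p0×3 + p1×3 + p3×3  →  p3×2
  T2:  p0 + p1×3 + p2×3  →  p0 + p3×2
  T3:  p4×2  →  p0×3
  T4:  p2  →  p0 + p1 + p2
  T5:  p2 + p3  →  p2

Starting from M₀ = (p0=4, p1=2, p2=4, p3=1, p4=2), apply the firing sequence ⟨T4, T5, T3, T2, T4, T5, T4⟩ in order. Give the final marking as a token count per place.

step 1: fire T4:  (p0=4, p1=2, p2=4, p3=1, p4=2) → (p0=5, p1=3, p2=4, p3=1, p4=2)
step 2: fire T5:  (p0=5, p1=3, p2=4, p3=1, p4=2) → (p0=5, p1=3, p2=4, p3=0, p4=2)
step 3: fire T3:  (p0=5, p1=3, p2=4, p3=0, p4=2) → (p0=8, p1=3, p2=4, p3=0, p4=0)
step 4: fire T2:  (p0=8, p1=3, p2=4, p3=0, p4=0) → (p0=8, p1=0, p2=1, p3=2, p4=0)
step 5: fire T4:  (p0=8, p1=0, p2=1, p3=2, p4=0) → (p0=9, p1=1, p2=1, p3=2, p4=0)
step 6: fire T5:  (p0=9, p1=1, p2=1, p3=2, p4=0) → (p0=9, p1=1, p2=1, p3=1, p4=0)
step 7: fire T4:  (p0=9, p1=1, p2=1, p3=1, p4=0) → (p0=10, p1=2, p2=1, p3=1, p4=0)

(p0=10, p1=2, p2=1, p3=1, p4=0)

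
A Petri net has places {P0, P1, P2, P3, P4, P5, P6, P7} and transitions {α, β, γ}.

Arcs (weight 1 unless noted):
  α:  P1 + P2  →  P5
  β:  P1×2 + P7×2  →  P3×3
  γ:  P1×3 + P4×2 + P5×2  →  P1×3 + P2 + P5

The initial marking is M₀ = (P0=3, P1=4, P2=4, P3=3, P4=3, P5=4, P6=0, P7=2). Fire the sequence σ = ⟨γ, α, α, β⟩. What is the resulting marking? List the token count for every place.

step 1: fire γ:  (P0=3, P1=4, P2=4, P3=3, P4=3, P5=4, P6=0, P7=2) → (P0=3, P1=4, P2=5, P3=3, P4=1, P5=3, P6=0, P7=2)
step 2: fire α:  (P0=3, P1=4, P2=5, P3=3, P4=1, P5=3, P6=0, P7=2) → (P0=3, P1=3, P2=4, P3=3, P4=1, P5=4, P6=0, P7=2)
step 3: fire α:  (P0=3, P1=3, P2=4, P3=3, P4=1, P5=4, P6=0, P7=2) → (P0=3, P1=2, P2=3, P3=3, P4=1, P5=5, P6=0, P7=2)
step 4: fire β:  (P0=3, P1=2, P2=3, P3=3, P4=1, P5=5, P6=0, P7=2) → (P0=3, P1=0, P2=3, P3=6, P4=1, P5=5, P6=0, P7=0)

(P0=3, P1=0, P2=3, P3=6, P4=1, P5=5, P6=0, P7=0)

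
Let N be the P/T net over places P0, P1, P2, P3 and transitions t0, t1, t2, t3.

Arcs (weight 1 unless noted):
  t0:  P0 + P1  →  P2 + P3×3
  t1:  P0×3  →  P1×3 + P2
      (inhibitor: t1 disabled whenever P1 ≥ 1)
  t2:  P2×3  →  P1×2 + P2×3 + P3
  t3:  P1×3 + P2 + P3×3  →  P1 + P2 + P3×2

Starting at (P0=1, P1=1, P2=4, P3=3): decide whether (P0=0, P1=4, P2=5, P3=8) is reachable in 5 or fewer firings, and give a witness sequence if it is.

YES — reachable via ⟨t0, t2, t2⟩ (3 firings)

step 1: fire t0:  (P0=1, P1=1, P2=4, P3=3) → (P0=0, P1=0, P2=5, P3=6)
step 2: fire t2:  (P0=0, P1=0, P2=5, P3=6) → (P0=0, P1=2, P2=5, P3=7)
step 3: fire t2:  (P0=0, P1=2, P2=5, P3=7) → (P0=0, P1=4, P2=5, P3=8)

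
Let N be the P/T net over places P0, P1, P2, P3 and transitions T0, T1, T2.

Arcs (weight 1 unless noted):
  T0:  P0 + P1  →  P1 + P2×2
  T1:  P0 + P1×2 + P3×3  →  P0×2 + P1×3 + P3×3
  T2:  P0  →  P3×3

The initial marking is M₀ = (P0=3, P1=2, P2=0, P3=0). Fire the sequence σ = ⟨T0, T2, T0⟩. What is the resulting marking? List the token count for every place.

(P0=0, P1=2, P2=4, P3=3)

step 1: fire T0:  (P0=3, P1=2, P2=0, P3=0) → (P0=2, P1=2, P2=2, P3=0)
step 2: fire T2:  (P0=2, P1=2, P2=2, P3=0) → (P0=1, P1=2, P2=2, P3=3)
step 3: fire T0:  (P0=1, P1=2, P2=2, P3=3) → (P0=0, P1=2, P2=4, P3=3)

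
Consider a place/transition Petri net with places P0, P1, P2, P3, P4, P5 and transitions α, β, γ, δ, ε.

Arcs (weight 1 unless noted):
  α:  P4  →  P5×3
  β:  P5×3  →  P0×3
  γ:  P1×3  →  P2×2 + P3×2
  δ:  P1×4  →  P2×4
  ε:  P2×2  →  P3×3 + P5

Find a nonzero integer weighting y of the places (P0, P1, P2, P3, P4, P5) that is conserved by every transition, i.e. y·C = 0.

y = (P0:1, P1:2, P2:2, P3:1, P4:3, P5:1)

Incidence matrix C (rows=places, cols=transitions):
        α    β    γ    δ    ε
   P0   0    3    0    0    0
   P1   0    0   -3   -4    0
   P2   0    0    2    4   -2
   P3   0    0    2    0    3
   P4  -1    0    0    0    0
   P5   3   -3    0    0    1

Candidate y = [1, 2, 2, 1, 3, 1]; check y·C column-wise:
  col α: 1·0 + 2·0 + 2·0 + 1·0 + 3·-1 + 1·3 = 0
  col β: 1·3 + 2·0 + 2·0 + 1·0 + 3·0 + 1·-3 = 0
  col γ: 1·0 + 2·-3 + 2·2 + 1·2 + 3·0 + 1·0 = 0
  col δ: 1·0 + 2·-4 + 2·4 + 1·0 + 3·0 + 1·0 = 0
  col ε: 1·0 + 2·0 + 2·-2 + 1·3 + 3·0 + 1·1 = 0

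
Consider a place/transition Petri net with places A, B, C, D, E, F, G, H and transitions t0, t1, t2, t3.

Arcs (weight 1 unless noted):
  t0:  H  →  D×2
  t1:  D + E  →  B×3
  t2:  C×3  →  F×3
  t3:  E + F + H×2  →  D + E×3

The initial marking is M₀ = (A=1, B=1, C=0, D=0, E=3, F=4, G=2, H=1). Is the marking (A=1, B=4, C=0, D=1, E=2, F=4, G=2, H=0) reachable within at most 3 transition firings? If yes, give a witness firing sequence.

YES — reachable via ⟨t0, t1⟩ (2 firings)

step 1: fire t0:  (A=1, B=1, C=0, D=0, E=3, F=4, G=2, H=1) → (A=1, B=1, C=0, D=2, E=3, F=4, G=2, H=0)
step 2: fire t1:  (A=1, B=1, C=0, D=2, E=3, F=4, G=2, H=0) → (A=1, B=4, C=0, D=1, E=2, F=4, G=2, H=0)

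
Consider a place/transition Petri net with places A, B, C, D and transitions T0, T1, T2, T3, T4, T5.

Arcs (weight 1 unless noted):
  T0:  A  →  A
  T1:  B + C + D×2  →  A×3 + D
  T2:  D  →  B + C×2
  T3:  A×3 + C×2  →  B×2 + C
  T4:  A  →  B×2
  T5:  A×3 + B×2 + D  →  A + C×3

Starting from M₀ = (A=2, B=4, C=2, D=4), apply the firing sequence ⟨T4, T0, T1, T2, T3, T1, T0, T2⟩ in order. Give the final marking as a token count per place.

step 1: fire T4:  (A=2, B=4, C=2, D=4) → (A=1, B=6, C=2, D=4)
step 2: fire T0:  (A=1, B=6, C=2, D=4) → (A=1, B=6, C=2, D=4)
step 3: fire T1:  (A=1, B=6, C=2, D=4) → (A=4, B=5, C=1, D=3)
step 4: fire T2:  (A=4, B=5, C=1, D=3) → (A=4, B=6, C=3, D=2)
step 5: fire T3:  (A=4, B=6, C=3, D=2) → (A=1, B=8, C=2, D=2)
step 6: fire T1:  (A=1, B=8, C=2, D=2) → (A=4, B=7, C=1, D=1)
step 7: fire T0:  (A=4, B=7, C=1, D=1) → (A=4, B=7, C=1, D=1)
step 8: fire T2:  (A=4, B=7, C=1, D=1) → (A=4, B=8, C=3, D=0)

(A=4, B=8, C=3, D=0)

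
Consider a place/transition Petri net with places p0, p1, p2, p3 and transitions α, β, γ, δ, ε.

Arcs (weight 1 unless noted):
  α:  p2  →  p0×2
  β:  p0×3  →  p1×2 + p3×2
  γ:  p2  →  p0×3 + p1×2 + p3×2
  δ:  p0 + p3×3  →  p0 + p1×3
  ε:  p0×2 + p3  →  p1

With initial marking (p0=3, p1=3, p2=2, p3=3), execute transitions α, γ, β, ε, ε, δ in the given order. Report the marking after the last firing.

step 1: fire α:  (p0=3, p1=3, p2=2, p3=3) → (p0=5, p1=3, p2=1, p3=3)
step 2: fire γ:  (p0=5, p1=3, p2=1, p3=3) → (p0=8, p1=5, p2=0, p3=5)
step 3: fire β:  (p0=8, p1=5, p2=0, p3=5) → (p0=5, p1=7, p2=0, p3=7)
step 4: fire ε:  (p0=5, p1=7, p2=0, p3=7) → (p0=3, p1=8, p2=0, p3=6)
step 5: fire ε:  (p0=3, p1=8, p2=0, p3=6) → (p0=1, p1=9, p2=0, p3=5)
step 6: fire δ:  (p0=1, p1=9, p2=0, p3=5) → (p0=1, p1=12, p2=0, p3=2)

(p0=1, p1=12, p2=0, p3=2)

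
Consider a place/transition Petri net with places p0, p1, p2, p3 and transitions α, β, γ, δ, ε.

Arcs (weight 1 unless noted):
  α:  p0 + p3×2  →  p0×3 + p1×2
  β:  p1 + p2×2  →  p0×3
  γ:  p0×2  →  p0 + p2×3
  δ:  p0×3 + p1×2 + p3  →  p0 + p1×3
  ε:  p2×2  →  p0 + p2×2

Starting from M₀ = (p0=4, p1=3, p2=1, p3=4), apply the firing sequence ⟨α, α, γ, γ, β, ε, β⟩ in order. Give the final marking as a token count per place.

step 1: fire α:  (p0=4, p1=3, p2=1, p3=4) → (p0=6, p1=5, p2=1, p3=2)
step 2: fire α:  (p0=6, p1=5, p2=1, p3=2) → (p0=8, p1=7, p2=1, p3=0)
step 3: fire γ:  (p0=8, p1=7, p2=1, p3=0) → (p0=7, p1=7, p2=4, p3=0)
step 4: fire γ:  (p0=7, p1=7, p2=4, p3=0) → (p0=6, p1=7, p2=7, p3=0)
step 5: fire β:  (p0=6, p1=7, p2=7, p3=0) → (p0=9, p1=6, p2=5, p3=0)
step 6: fire ε:  (p0=9, p1=6, p2=5, p3=0) → (p0=10, p1=6, p2=5, p3=0)
step 7: fire β:  (p0=10, p1=6, p2=5, p3=0) → (p0=13, p1=5, p2=3, p3=0)

(p0=13, p1=5, p2=3, p3=0)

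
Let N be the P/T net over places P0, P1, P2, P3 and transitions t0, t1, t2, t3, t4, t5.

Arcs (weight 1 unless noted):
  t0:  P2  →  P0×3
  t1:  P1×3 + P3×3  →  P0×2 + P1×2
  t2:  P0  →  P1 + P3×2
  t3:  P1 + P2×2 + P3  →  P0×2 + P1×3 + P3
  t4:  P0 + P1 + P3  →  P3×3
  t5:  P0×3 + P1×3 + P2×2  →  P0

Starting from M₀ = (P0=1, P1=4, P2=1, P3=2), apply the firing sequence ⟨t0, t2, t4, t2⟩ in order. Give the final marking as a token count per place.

step 1: fire t0:  (P0=1, P1=4, P2=1, P3=2) → (P0=4, P1=4, P2=0, P3=2)
step 2: fire t2:  (P0=4, P1=4, P2=0, P3=2) → (P0=3, P1=5, P2=0, P3=4)
step 3: fire t4:  (P0=3, P1=5, P2=0, P3=4) → (P0=2, P1=4, P2=0, P3=6)
step 4: fire t2:  (P0=2, P1=4, P2=0, P3=6) → (P0=1, P1=5, P2=0, P3=8)

(P0=1, P1=5, P2=0, P3=8)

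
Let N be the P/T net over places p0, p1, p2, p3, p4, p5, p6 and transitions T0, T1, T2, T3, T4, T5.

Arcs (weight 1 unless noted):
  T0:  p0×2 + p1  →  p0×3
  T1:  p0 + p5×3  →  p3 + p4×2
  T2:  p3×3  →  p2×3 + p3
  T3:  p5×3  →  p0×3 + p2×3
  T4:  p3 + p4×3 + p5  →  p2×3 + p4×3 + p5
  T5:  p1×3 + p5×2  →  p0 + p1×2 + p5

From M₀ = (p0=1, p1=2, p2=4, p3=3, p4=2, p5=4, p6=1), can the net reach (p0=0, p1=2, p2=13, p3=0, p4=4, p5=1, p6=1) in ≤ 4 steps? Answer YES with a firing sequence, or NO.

step 1: fire T1:  (p0=1, p1=2, p2=4, p3=3, p4=2, p5=4, p6=1) → (p0=0, p1=2, p2=4, p3=4, p4=4, p5=1, p6=1)
step 2: fire T2:  (p0=0, p1=2, p2=4, p3=4, p4=4, p5=1, p6=1) → (p0=0, p1=2, p2=7, p3=2, p4=4, p5=1, p6=1)
step 3: fire T4:  (p0=0, p1=2, p2=7, p3=2, p4=4, p5=1, p6=1) → (p0=0, p1=2, p2=10, p3=1, p4=4, p5=1, p6=1)
step 4: fire T4:  (p0=0, p1=2, p2=10, p3=1, p4=4, p5=1, p6=1) → (p0=0, p1=2, p2=13, p3=0, p4=4, p5=1, p6=1)

YES — reachable via ⟨T1, T2, T4, T4⟩ (4 firings)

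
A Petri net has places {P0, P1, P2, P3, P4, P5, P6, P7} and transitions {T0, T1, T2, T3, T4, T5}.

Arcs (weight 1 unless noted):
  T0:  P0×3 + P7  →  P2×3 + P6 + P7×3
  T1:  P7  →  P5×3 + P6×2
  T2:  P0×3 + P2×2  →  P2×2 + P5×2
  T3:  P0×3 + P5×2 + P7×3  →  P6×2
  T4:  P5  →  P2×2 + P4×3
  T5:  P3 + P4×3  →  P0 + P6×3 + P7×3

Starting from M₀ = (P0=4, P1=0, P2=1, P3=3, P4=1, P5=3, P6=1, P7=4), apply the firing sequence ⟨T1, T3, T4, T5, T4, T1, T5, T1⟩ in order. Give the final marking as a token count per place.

(P0=3, P1=0, P2=5, P3=1, P4=1, P5=8, P6=15, P7=4)

step 1: fire T1:  (P0=4, P1=0, P2=1, P3=3, P4=1, P5=3, P6=1, P7=4) → (P0=4, P1=0, P2=1, P3=3, P4=1, P5=6, P6=3, P7=3)
step 2: fire T3:  (P0=4, P1=0, P2=1, P3=3, P4=1, P5=6, P6=3, P7=3) → (P0=1, P1=0, P2=1, P3=3, P4=1, P5=4, P6=5, P7=0)
step 3: fire T4:  (P0=1, P1=0, P2=1, P3=3, P4=1, P5=4, P6=5, P7=0) → (P0=1, P1=0, P2=3, P3=3, P4=4, P5=3, P6=5, P7=0)
step 4: fire T5:  (P0=1, P1=0, P2=3, P3=3, P4=4, P5=3, P6=5, P7=0) → (P0=2, P1=0, P2=3, P3=2, P4=1, P5=3, P6=8, P7=3)
step 5: fire T4:  (P0=2, P1=0, P2=3, P3=2, P4=1, P5=3, P6=8, P7=3) → (P0=2, P1=0, P2=5, P3=2, P4=4, P5=2, P6=8, P7=3)
step 6: fire T1:  (P0=2, P1=0, P2=5, P3=2, P4=4, P5=2, P6=8, P7=3) → (P0=2, P1=0, P2=5, P3=2, P4=4, P5=5, P6=10, P7=2)
step 7: fire T5:  (P0=2, P1=0, P2=5, P3=2, P4=4, P5=5, P6=10, P7=2) → (P0=3, P1=0, P2=5, P3=1, P4=1, P5=5, P6=13, P7=5)
step 8: fire T1:  (P0=3, P1=0, P2=5, P3=1, P4=1, P5=5, P6=13, P7=5) → (P0=3, P1=0, P2=5, P3=1, P4=1, P5=8, P6=15, P7=4)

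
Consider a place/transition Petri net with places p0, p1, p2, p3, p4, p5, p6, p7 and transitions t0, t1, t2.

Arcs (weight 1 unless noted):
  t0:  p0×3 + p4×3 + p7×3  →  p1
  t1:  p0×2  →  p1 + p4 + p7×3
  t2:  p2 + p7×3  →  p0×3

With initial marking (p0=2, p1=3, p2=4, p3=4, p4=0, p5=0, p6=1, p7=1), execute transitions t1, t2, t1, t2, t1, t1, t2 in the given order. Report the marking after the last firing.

(p0=3, p1=7, p2=1, p3=4, p4=4, p5=0, p6=1, p7=4)

step 1: fire t1:  (p0=2, p1=3, p2=4, p3=4, p4=0, p5=0, p6=1, p7=1) → (p0=0, p1=4, p2=4, p3=4, p4=1, p5=0, p6=1, p7=4)
step 2: fire t2:  (p0=0, p1=4, p2=4, p3=4, p4=1, p5=0, p6=1, p7=4) → (p0=3, p1=4, p2=3, p3=4, p4=1, p5=0, p6=1, p7=1)
step 3: fire t1:  (p0=3, p1=4, p2=3, p3=4, p4=1, p5=0, p6=1, p7=1) → (p0=1, p1=5, p2=3, p3=4, p4=2, p5=0, p6=1, p7=4)
step 4: fire t2:  (p0=1, p1=5, p2=3, p3=4, p4=2, p5=0, p6=1, p7=4) → (p0=4, p1=5, p2=2, p3=4, p4=2, p5=0, p6=1, p7=1)
step 5: fire t1:  (p0=4, p1=5, p2=2, p3=4, p4=2, p5=0, p6=1, p7=1) → (p0=2, p1=6, p2=2, p3=4, p4=3, p5=0, p6=1, p7=4)
step 6: fire t1:  (p0=2, p1=6, p2=2, p3=4, p4=3, p5=0, p6=1, p7=4) → (p0=0, p1=7, p2=2, p3=4, p4=4, p5=0, p6=1, p7=7)
step 7: fire t2:  (p0=0, p1=7, p2=2, p3=4, p4=4, p5=0, p6=1, p7=7) → (p0=3, p1=7, p2=1, p3=4, p4=4, p5=0, p6=1, p7=4)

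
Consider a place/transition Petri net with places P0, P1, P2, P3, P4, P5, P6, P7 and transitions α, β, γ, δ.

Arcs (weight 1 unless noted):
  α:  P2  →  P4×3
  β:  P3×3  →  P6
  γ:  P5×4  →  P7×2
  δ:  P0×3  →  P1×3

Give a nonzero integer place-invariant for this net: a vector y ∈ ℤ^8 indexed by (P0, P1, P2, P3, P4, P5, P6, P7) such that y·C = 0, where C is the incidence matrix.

Incidence matrix C (rows=places, cols=transitions):
        α    β    γ    δ
   P0   0    0    0   -3
   P1   0    0    0    3
   P2  -1    0    0    0
   P3   0   -3    0    0
   P4   3    0    0    0
   P5   0    0   -4    0
   P6   0    1    0    0
   P7   0    0    2    0

Candidate y = [1, 1, 0, 0, 0, 0, 0, 0]; check y·C column-wise:
  col α: 1·0 + 1·0 + 0·-1 + 0·3 = 0
  col β: 1·0 + 1·0 + 0·-3 + 0·1 = 0
  col γ: 1·0 + 1·0 + 0·-4 + 0·2 = 0
  col δ: 1·-3 + 1·3 = 0

y = (P0:1, P1:1, P2:0, P3:0, P4:0, P5:0, P6:0, P7:0)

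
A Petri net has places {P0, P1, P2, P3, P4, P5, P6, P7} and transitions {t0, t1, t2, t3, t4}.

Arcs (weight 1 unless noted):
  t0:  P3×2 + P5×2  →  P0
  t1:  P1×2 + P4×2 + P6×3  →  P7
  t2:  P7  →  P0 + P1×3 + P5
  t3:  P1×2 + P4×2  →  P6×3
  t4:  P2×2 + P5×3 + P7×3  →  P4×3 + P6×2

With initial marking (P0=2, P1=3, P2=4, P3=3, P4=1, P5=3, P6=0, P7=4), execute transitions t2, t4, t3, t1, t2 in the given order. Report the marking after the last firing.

step 1: fire t2:  (P0=2, P1=3, P2=4, P3=3, P4=1, P5=3, P6=0, P7=4) → (P0=3, P1=6, P2=4, P3=3, P4=1, P5=4, P6=0, P7=3)
step 2: fire t4:  (P0=3, P1=6, P2=4, P3=3, P4=1, P5=4, P6=0, P7=3) → (P0=3, P1=6, P2=2, P3=3, P4=4, P5=1, P6=2, P7=0)
step 3: fire t3:  (P0=3, P1=6, P2=2, P3=3, P4=4, P5=1, P6=2, P7=0) → (P0=3, P1=4, P2=2, P3=3, P4=2, P5=1, P6=5, P7=0)
step 4: fire t1:  (P0=3, P1=4, P2=2, P3=3, P4=2, P5=1, P6=5, P7=0) → (P0=3, P1=2, P2=2, P3=3, P4=0, P5=1, P6=2, P7=1)
step 5: fire t2:  (P0=3, P1=2, P2=2, P3=3, P4=0, P5=1, P6=2, P7=1) → (P0=4, P1=5, P2=2, P3=3, P4=0, P5=2, P6=2, P7=0)

(P0=4, P1=5, P2=2, P3=3, P4=0, P5=2, P6=2, P7=0)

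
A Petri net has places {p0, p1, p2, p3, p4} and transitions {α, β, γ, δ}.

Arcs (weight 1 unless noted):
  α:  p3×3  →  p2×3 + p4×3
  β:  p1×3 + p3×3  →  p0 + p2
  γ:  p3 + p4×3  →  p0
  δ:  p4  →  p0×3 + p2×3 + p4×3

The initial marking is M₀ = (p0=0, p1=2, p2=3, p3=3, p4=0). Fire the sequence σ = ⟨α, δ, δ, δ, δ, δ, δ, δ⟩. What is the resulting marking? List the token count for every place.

step 1: fire α:  (p0=0, p1=2, p2=3, p3=3, p4=0) → (p0=0, p1=2, p2=6, p3=0, p4=3)
step 2: fire δ:  (p0=0, p1=2, p2=6, p3=0, p4=3) → (p0=3, p1=2, p2=9, p3=0, p4=5)
step 3: fire δ:  (p0=3, p1=2, p2=9, p3=0, p4=5) → (p0=6, p1=2, p2=12, p3=0, p4=7)
step 4: fire δ:  (p0=6, p1=2, p2=12, p3=0, p4=7) → (p0=9, p1=2, p2=15, p3=0, p4=9)
step 5: fire δ:  (p0=9, p1=2, p2=15, p3=0, p4=9) → (p0=12, p1=2, p2=18, p3=0, p4=11)
step 6: fire δ:  (p0=12, p1=2, p2=18, p3=0, p4=11) → (p0=15, p1=2, p2=21, p3=0, p4=13)
step 7: fire δ:  (p0=15, p1=2, p2=21, p3=0, p4=13) → (p0=18, p1=2, p2=24, p3=0, p4=15)
step 8: fire δ:  (p0=18, p1=2, p2=24, p3=0, p4=15) → (p0=21, p1=2, p2=27, p3=0, p4=17)

(p0=21, p1=2, p2=27, p3=0, p4=17)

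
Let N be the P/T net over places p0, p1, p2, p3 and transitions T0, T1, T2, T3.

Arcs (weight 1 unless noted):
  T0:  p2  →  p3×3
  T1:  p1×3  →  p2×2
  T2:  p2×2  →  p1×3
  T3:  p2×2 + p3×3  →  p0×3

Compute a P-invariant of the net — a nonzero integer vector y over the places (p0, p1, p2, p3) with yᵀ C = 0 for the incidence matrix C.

Incidence matrix C (rows=places, cols=transitions):
       T0   T1   T2   T3
   p0   0    0    0    3
   p1   0   -3    3    0
   p2  -1    2   -2   -2
   p3   3    0    0   -3

Candidate y = [3, 2, 3, 1]; check y·C column-wise:
  col T0: 3·0 + 2·0 + 3·-1 + 1·3 = 0
  col T1: 3·0 + 2·-3 + 3·2 + 1·0 = 0
  col T2: 3·0 + 2·3 + 3·-2 + 1·0 = 0
  col T3: 3·3 + 2·0 + 3·-2 + 1·-3 = 0

y = (p0:3, p1:2, p2:3, p3:1)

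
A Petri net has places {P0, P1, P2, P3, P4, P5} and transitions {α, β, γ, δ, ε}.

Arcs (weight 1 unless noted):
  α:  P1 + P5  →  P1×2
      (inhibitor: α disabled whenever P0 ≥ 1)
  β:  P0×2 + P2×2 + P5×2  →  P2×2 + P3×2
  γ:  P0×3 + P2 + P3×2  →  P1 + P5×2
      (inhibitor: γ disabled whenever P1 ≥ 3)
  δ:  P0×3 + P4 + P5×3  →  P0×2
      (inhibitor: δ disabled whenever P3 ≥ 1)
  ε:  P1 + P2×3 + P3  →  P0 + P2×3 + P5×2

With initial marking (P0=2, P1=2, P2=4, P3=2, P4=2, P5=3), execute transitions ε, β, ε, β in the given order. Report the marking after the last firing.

(P0=0, P1=0, P2=4, P3=4, P4=2, P5=3)

step 1: fire ε:  (P0=2, P1=2, P2=4, P3=2, P4=2, P5=3) → (P0=3, P1=1, P2=4, P3=1, P4=2, P5=5)
step 2: fire β:  (P0=3, P1=1, P2=4, P3=1, P4=2, P5=5) → (P0=1, P1=1, P2=4, P3=3, P4=2, P5=3)
step 3: fire ε:  (P0=1, P1=1, P2=4, P3=3, P4=2, P5=3) → (P0=2, P1=0, P2=4, P3=2, P4=2, P5=5)
step 4: fire β:  (P0=2, P1=0, P2=4, P3=2, P4=2, P5=5) → (P0=0, P1=0, P2=4, P3=4, P4=2, P5=3)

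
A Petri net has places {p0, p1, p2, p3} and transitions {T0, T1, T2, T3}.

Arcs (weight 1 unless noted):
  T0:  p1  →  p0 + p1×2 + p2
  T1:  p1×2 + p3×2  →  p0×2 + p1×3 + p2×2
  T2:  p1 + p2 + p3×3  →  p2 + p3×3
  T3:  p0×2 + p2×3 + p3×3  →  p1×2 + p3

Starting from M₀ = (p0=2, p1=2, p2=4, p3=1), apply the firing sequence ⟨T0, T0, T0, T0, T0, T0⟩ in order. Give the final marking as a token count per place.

(p0=8, p1=8, p2=10, p3=1)

step 1: fire T0:  (p0=2, p1=2, p2=4, p3=1) → (p0=3, p1=3, p2=5, p3=1)
step 2: fire T0:  (p0=3, p1=3, p2=5, p3=1) → (p0=4, p1=4, p2=6, p3=1)
step 3: fire T0:  (p0=4, p1=4, p2=6, p3=1) → (p0=5, p1=5, p2=7, p3=1)
step 4: fire T0:  (p0=5, p1=5, p2=7, p3=1) → (p0=6, p1=6, p2=8, p3=1)
step 5: fire T0:  (p0=6, p1=6, p2=8, p3=1) → (p0=7, p1=7, p2=9, p3=1)
step 6: fire T0:  (p0=7, p1=7, p2=9, p3=1) → (p0=8, p1=8, p2=10, p3=1)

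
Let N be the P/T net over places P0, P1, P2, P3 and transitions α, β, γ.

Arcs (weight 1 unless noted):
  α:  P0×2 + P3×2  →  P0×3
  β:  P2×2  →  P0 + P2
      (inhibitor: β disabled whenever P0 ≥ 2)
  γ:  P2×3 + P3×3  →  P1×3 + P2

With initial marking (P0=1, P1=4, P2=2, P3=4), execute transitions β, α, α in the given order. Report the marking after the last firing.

(P0=4, P1=4, P2=1, P3=0)

step 1: fire β:  (P0=1, P1=4, P2=2, P3=4) → (P0=2, P1=4, P2=1, P3=4)
step 2: fire α:  (P0=2, P1=4, P2=1, P3=4) → (P0=3, P1=4, P2=1, P3=2)
step 3: fire α:  (P0=3, P1=4, P2=1, P3=2) → (P0=4, P1=4, P2=1, P3=0)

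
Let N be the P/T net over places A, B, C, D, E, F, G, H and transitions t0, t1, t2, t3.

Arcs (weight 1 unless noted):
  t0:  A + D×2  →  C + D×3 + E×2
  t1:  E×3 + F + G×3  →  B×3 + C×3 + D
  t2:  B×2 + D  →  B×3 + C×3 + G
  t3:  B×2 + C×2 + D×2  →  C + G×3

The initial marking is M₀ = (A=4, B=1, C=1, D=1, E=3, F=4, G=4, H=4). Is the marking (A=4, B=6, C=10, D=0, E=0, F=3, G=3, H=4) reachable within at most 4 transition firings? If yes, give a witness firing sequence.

YES — reachable via ⟨t1, t2, t2⟩ (3 firings)

step 1: fire t1:  (A=4, B=1, C=1, D=1, E=3, F=4, G=4, H=4) → (A=4, B=4, C=4, D=2, E=0, F=3, G=1, H=4)
step 2: fire t2:  (A=4, B=4, C=4, D=2, E=0, F=3, G=1, H=4) → (A=4, B=5, C=7, D=1, E=0, F=3, G=2, H=4)
step 3: fire t2:  (A=4, B=5, C=7, D=1, E=0, F=3, G=2, H=4) → (A=4, B=6, C=10, D=0, E=0, F=3, G=3, H=4)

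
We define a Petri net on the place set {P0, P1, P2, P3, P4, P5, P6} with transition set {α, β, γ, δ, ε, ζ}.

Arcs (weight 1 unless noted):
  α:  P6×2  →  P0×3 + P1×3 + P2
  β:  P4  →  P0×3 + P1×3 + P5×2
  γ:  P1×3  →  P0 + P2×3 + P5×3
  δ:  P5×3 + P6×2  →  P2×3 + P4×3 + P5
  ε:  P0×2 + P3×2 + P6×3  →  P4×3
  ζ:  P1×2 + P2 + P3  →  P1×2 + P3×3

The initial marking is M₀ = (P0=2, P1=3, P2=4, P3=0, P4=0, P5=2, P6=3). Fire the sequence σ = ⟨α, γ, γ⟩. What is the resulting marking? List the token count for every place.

(P0=7, P1=0, P2=11, P3=0, P4=0, P5=8, P6=1)

step 1: fire α:  (P0=2, P1=3, P2=4, P3=0, P4=0, P5=2, P6=3) → (P0=5, P1=6, P2=5, P3=0, P4=0, P5=2, P6=1)
step 2: fire γ:  (P0=5, P1=6, P2=5, P3=0, P4=0, P5=2, P6=1) → (P0=6, P1=3, P2=8, P3=0, P4=0, P5=5, P6=1)
step 3: fire γ:  (P0=6, P1=3, P2=8, P3=0, P4=0, P5=5, P6=1) → (P0=7, P1=0, P2=11, P3=0, P4=0, P5=8, P6=1)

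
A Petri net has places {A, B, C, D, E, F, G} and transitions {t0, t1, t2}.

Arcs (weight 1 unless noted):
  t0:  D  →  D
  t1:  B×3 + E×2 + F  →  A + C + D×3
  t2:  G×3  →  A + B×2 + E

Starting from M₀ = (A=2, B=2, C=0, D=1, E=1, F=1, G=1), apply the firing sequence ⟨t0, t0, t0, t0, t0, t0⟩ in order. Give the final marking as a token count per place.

(A=2, B=2, C=0, D=1, E=1, F=1, G=1)

step 1: fire t0:  (A=2, B=2, C=0, D=1, E=1, F=1, G=1) → (A=2, B=2, C=0, D=1, E=1, F=1, G=1)
step 2: fire t0:  (A=2, B=2, C=0, D=1, E=1, F=1, G=1) → (A=2, B=2, C=0, D=1, E=1, F=1, G=1)
step 3: fire t0:  (A=2, B=2, C=0, D=1, E=1, F=1, G=1) → (A=2, B=2, C=0, D=1, E=1, F=1, G=1)
step 4: fire t0:  (A=2, B=2, C=0, D=1, E=1, F=1, G=1) → (A=2, B=2, C=0, D=1, E=1, F=1, G=1)
step 5: fire t0:  (A=2, B=2, C=0, D=1, E=1, F=1, G=1) → (A=2, B=2, C=0, D=1, E=1, F=1, G=1)
step 6: fire t0:  (A=2, B=2, C=0, D=1, E=1, F=1, G=1) → (A=2, B=2, C=0, D=1, E=1, F=1, G=1)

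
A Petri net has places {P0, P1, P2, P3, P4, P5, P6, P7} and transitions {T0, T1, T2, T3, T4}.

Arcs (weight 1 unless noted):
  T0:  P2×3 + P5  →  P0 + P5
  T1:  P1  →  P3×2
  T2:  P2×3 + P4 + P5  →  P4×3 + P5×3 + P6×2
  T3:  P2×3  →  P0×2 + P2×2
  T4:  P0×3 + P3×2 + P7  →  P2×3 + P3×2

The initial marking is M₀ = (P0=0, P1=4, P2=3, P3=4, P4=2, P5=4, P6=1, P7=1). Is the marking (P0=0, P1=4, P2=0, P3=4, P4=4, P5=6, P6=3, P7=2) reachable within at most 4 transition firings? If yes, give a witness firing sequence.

NO — not reachable within 4 firings

depth 0: 1 marking
depth 1: 5 markings reached so far
depth 2: 9 markings reached so far
depth 3: 13 markings reached so far
depth 4: 17 markings reached so far
target is not among the 17 markings reachable within 4 steps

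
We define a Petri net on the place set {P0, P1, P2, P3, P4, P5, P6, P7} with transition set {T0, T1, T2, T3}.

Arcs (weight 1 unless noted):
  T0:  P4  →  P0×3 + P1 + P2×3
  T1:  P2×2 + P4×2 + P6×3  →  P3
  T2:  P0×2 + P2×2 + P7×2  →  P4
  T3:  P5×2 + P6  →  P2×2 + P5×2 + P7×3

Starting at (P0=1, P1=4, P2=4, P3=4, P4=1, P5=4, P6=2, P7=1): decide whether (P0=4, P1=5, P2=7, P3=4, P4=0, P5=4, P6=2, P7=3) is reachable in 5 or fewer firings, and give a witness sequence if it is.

depth 0: 1 marking
depth 1: 3 markings reached so far
depth 2: 5 markings reached so far
depth 3: 7 markings reached so far
depth 4: 10 markings reached so far
depth 5: 13 markings reached so far
target is not among the 13 markings reachable within 5 steps

NO — not reachable within 5 firings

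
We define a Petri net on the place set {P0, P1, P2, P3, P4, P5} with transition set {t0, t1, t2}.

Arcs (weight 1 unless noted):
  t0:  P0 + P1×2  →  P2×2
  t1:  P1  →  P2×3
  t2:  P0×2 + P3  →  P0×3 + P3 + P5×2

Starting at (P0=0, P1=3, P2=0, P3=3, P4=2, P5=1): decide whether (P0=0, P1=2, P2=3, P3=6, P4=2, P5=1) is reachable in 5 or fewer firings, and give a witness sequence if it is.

depth 0: 1 marking
depth 1: 2 markings reached so far
depth 2: 3 markings reached so far
depth 3: 4 markings reached so far
depth 4: 4 markings reached so far
(frontier empty at depth 4; search complete)
target is not among the 4 markings reachable within 5 steps

NO — not reachable within 5 firings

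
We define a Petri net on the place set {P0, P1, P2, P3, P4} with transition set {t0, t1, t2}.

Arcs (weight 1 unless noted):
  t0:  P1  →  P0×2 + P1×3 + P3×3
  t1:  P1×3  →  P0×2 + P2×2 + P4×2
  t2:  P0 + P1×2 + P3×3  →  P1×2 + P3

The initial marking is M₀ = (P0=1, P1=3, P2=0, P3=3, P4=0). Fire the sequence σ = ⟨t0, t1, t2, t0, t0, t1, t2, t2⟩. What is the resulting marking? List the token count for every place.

step 1: fire t0:  (P0=1, P1=3, P2=0, P3=3, P4=0) → (P0=3, P1=5, P2=0, P3=6, P4=0)
step 2: fire t1:  (P0=3, P1=5, P2=0, P3=6, P4=0) → (P0=5, P1=2, P2=2, P3=6, P4=2)
step 3: fire t2:  (P0=5, P1=2, P2=2, P3=6, P4=2) → (P0=4, P1=2, P2=2, P3=4, P4=2)
step 4: fire t0:  (P0=4, P1=2, P2=2, P3=4, P4=2) → (P0=6, P1=4, P2=2, P3=7, P4=2)
step 5: fire t0:  (P0=6, P1=4, P2=2, P3=7, P4=2) → (P0=8, P1=6, P2=2, P3=10, P4=2)
step 6: fire t1:  (P0=8, P1=6, P2=2, P3=10, P4=2) → (P0=10, P1=3, P2=4, P3=10, P4=4)
step 7: fire t2:  (P0=10, P1=3, P2=4, P3=10, P4=4) → (P0=9, P1=3, P2=4, P3=8, P4=4)
step 8: fire t2:  (P0=9, P1=3, P2=4, P3=8, P4=4) → (P0=8, P1=3, P2=4, P3=6, P4=4)

(P0=8, P1=3, P2=4, P3=6, P4=4)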